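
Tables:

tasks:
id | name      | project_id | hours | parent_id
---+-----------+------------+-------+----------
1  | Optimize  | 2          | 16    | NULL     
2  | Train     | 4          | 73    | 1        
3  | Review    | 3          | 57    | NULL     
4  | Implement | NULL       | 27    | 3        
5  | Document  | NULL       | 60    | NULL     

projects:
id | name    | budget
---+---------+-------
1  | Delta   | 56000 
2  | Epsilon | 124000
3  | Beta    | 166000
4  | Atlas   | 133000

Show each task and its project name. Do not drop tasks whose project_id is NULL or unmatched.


LEFT JOIN keeps every row from tasks (the left table); where project_id has no match in projects, the project columns become NULL. Walk through each task:
  - task 1 (Optimize): project_id=2 -> matches Epsilon
  - task 2 (Train): project_id=4 -> matches Atlas
  - task 3 (Review): project_id=3 -> matches Beta
  - task 4 (Implement): project_id=NULL, no match -> kept with NULL
  - task 5 (Document): project_id=NULL, no match -> kept with NULL
All 5 rows appear; 2 have NULL project.

SQL:
SELECT a.name, b.name AS project
FROM tasks a
LEFT JOIN projects b ON a.project_id = b.id

Result:
name      | project
----------+--------
Optimize  | Epsilon
Train     | Atlas  
Review    | Beta   
Implement | NULL   
Document  | NULL   


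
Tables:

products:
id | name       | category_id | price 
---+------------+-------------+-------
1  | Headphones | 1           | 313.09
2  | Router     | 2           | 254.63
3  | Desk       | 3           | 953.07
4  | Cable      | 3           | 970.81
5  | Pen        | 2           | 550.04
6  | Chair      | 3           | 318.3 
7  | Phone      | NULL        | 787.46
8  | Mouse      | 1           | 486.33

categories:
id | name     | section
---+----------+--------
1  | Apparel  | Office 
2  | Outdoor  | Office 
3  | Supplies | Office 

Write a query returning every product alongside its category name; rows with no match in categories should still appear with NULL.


LEFT JOIN keeps every row from products (the left table); where category_id has no match in categories, the category columns become NULL. Walk through each product:
  - product 1 (Headphones): category_id=1 -> matches Apparel
  - product 2 (Router): category_id=2 -> matches Outdoor
  - product 3 (Desk): category_id=3 -> matches Supplies
  - product 4 (Cable): category_id=3 -> matches Supplies
  - product 5 (Pen): category_id=2 -> matches Outdoor
  - product 6 (Chair): category_id=3 -> matches Supplies
  - product 7 (Phone): category_id=NULL, no match -> kept with NULL
  - product 8 (Mouse): category_id=1 -> matches Apparel
All 8 rows appear; 1 has NULL category.

SQL:
SELECT a.name, b.name AS category
FROM products a
LEFT JOIN categories b ON a.category_id = b.id

Result:
name       | category
-----------+---------
Headphones | Apparel 
Router     | Outdoor 
Desk       | Supplies
Cable      | Supplies
Pen        | Outdoor 
Chair      | Supplies
Phone      | NULL    
Mouse      | Apparel 


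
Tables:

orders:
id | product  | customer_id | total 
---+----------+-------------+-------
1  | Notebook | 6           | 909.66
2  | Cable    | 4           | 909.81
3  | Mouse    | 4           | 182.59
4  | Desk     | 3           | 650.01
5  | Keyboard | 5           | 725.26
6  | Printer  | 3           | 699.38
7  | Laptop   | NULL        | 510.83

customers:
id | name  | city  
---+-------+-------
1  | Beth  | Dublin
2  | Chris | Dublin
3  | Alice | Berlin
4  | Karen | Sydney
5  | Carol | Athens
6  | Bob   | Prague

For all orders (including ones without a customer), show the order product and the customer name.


LEFT JOIN keeps every row from orders (the left table); where customer_id has no match in customers, the customer columns become NULL. Walk through each order:
  - order 1 (Notebook): customer_id=6 -> matches Bob
  - order 2 (Cable): customer_id=4 -> matches Karen
  - order 3 (Mouse): customer_id=4 -> matches Karen
  - order 4 (Desk): customer_id=3 -> matches Alice
  - order 5 (Keyboard): customer_id=5 -> matches Carol
  - order 6 (Printer): customer_id=3 -> matches Alice
  - order 7 (Laptop): customer_id=NULL, no match -> kept with NULL
All 7 rows appear; 1 has NULL customer.

SQL:
SELECT a.product, b.name AS customer
FROM orders a
LEFT JOIN customers b ON a.customer_id = b.id

Result:
product  | customer
---------+---------
Notebook | Bob     
Cable    | Karen   
Mouse    | Karen   
Desk     | Alice   
Keyboard | Carol   
Printer  | Alice   
Laptop   | NULL    


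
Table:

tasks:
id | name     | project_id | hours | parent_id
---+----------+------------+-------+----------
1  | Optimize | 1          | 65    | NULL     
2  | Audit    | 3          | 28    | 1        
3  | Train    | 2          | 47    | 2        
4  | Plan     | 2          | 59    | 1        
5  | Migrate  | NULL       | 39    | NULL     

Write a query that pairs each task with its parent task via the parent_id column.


This is a self-join: tasks is joined to a second copy of itself, matching each row's parent_id to another row's id. Use LEFT JOIN so rows with parent_id=NULL are kept.
  - task 1 (Optimize): parent_id=NULL -> NULL
  - task 2 (Audit): parent_id=1 -> Optimize
  - task 3 (Train): parent_id=2 -> Audit
  - task 4 (Plan): parent_id=1 -> Optimize
  - task 5 (Migrate): parent_id=NULL -> NULL

SQL:
SELECT a.name AS item, b.name AS parent
FROM tasks a
LEFT JOIN tasks b ON a.parent_id = b.id

Result:
item     | parent  
---------+---------
Optimize | NULL    
Audit    | Optimize
Train    | Audit   
Plan     | Optimize
Migrate  | NULL    


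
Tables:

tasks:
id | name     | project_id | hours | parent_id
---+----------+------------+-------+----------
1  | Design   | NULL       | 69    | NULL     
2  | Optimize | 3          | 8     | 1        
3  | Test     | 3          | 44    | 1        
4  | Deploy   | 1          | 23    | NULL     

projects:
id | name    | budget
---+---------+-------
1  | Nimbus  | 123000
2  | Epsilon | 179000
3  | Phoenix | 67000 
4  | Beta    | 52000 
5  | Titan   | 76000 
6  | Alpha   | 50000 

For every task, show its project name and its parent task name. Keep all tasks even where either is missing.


Two LEFT JOINs from the same base table tasks: one to projects via project_id, one to tasks itself via parent_id. Both are LEFT so every task is preserved.
Match against projects:
  - task 1 (Design): project_id=NULL, no match -> kept with NULL
  - task 2 (Optimize): project_id=3 -> matches Phoenix
  - task 3 (Test): project_id=3 -> matches Phoenix
  - task 4 (Deploy): project_id=1 -> matches Nimbus
Match against tasks (self):
  - task 1 (Design): parent_id=NULL -> NULL
  - task 2 (Optimize): parent_id=1 -> Design
  - task 3 (Test): parent_id=1 -> Design
  - task 4 (Deploy): parent_id=NULL -> NULL

SQL:
SELECT a.name, b.name AS project, c.name AS parent
FROM tasks a
LEFT JOIN projects b ON a.project_id = b.id
LEFT JOIN tasks c ON a.parent_id = c.id

Result:
name     | project | parent
---------+---------+-------
Design   | NULL    | NULL  
Optimize | Phoenix | Design
Test     | Phoenix | Design
Deploy   | Nimbus  | NULL  


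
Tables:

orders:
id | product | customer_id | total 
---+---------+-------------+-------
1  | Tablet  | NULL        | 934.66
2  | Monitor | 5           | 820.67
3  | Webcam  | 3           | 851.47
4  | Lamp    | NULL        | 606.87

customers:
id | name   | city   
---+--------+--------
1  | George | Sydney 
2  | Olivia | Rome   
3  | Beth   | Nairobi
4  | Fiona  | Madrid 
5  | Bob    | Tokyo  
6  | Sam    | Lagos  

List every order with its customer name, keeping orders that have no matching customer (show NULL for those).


LEFT JOIN keeps every row from orders (the left table); where customer_id has no match in customers, the customer columns become NULL. Walk through each order:
  - order 1 (Tablet): customer_id=NULL, no match -> kept with NULL
  - order 2 (Monitor): customer_id=5 -> matches Bob
  - order 3 (Webcam): customer_id=3 -> matches Beth
  - order 4 (Lamp): customer_id=NULL, no match -> kept with NULL
All 4 rows appear; 2 have NULL customer.

SQL:
SELECT a.product, b.name AS customer
FROM orders a
LEFT JOIN customers b ON a.customer_id = b.id

Result:
product | customer
--------+---------
Tablet  | NULL    
Monitor | Bob     
Webcam  | Beth    
Lamp    | NULL    


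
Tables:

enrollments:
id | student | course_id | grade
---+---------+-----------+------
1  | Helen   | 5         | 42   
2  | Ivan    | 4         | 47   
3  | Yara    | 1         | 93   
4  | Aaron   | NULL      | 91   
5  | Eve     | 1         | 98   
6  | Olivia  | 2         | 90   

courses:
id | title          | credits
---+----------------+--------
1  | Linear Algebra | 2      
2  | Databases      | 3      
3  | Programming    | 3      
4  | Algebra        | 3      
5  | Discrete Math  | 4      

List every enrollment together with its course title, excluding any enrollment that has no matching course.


INNER JOIN keeps only enrollments rows whose course_id matches an id in courses. Walk through each enrollment:
  - enrollment 1 (Helen): course_id=5 -> matches Discrete Math
  - enrollment 2 (Ivan): course_id=4 -> matches Algebra
  - enrollment 3 (Yara): course_id=1 -> matches Linear Algebra
  - enrollment 4 (Aaron): course_id=NULL, no match -> dropped
  - enrollment 5 (Eve): course_id=1 -> matches Linear Algebra
  - enrollment 6 (Olivia): course_id=2 -> matches Databases
So 1 of 6 rows is dropped.

SQL:
SELECT a.student, b.title AS course
FROM enrollments a
INNER JOIN courses b ON a.course_id = b.id

Result:
student | course        
--------+---------------
Helen   | Discrete Math 
Ivan    | Algebra       
Yara    | Linear Algebra
Eve     | Linear Algebra
Olivia  | Databases     


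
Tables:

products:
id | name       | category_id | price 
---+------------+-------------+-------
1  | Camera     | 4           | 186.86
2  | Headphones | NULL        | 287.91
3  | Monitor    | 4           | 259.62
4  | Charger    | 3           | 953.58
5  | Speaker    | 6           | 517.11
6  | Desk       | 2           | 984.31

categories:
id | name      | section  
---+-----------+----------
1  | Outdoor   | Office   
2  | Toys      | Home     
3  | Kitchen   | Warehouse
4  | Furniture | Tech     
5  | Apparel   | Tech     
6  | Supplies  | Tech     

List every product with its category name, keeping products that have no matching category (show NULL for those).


LEFT JOIN keeps every row from products (the left table); where category_id has no match in categories, the category columns become NULL. Walk through each product:
  - product 1 (Camera): category_id=4 -> matches Furniture
  - product 2 (Headphones): category_id=NULL, no match -> kept with NULL
  - product 3 (Monitor): category_id=4 -> matches Furniture
  - product 4 (Charger): category_id=3 -> matches Kitchen
  - product 5 (Speaker): category_id=6 -> matches Supplies
  - product 6 (Desk): category_id=2 -> matches Toys
All 6 rows appear; 1 has NULL category.

SQL:
SELECT a.name, b.name AS category
FROM products a
LEFT JOIN categories b ON a.category_id = b.id

Result:
name       | category 
-----------+----------
Camera     | Furniture
Headphones | NULL     
Monitor    | Furniture
Charger    | Kitchen  
Speaker    | Supplies 
Desk       | Toys     


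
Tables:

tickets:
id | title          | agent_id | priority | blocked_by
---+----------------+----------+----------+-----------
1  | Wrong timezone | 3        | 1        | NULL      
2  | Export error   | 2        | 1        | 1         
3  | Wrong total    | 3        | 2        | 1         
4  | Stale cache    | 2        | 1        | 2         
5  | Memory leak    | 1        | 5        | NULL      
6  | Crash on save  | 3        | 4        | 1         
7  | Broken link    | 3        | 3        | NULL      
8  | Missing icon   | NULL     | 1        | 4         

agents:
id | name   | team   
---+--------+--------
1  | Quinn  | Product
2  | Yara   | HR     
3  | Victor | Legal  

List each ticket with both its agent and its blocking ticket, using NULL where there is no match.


Two LEFT JOINs from the same base table tickets: one to agents via agent_id, one to tickets itself via blocked_by. Both are LEFT so every ticket is preserved.
Match against agents:
  - ticket 1 (Wrong timezone): agent_id=3 -> matches Victor
  - ticket 2 (Export error): agent_id=2 -> matches Yara
  - ticket 3 (Wrong total): agent_id=3 -> matches Victor
  - ticket 4 (Stale cache): agent_id=2 -> matches Yara
  - ticket 5 (Memory leak): agent_id=1 -> matches Quinn
  - ticket 6 (Crash on save): agent_id=3 -> matches Victor
  - ticket 7 (Broken link): agent_id=3 -> matches Victor
  - ticket 8 (Missing icon): agent_id=NULL, no match -> kept with NULL
Match against tickets (self):
  - ticket 1 (Wrong timezone): blocked_by=NULL -> NULL
  - ticket 2 (Export error): blocked_by=1 -> Wrong timezone
  - ticket 3 (Wrong total): blocked_by=1 -> Wrong timezone
  - ticket 4 (Stale cache): blocked_by=2 -> Export error
  - ticket 5 (Memory leak): blocked_by=NULL -> NULL
  - ticket 6 (Crash on save): blocked_by=1 -> Wrong timezone
  - ticket 7 (Broken link): blocked_by=NULL -> NULL
  - ticket 8 (Missing icon): blocked_by=4 -> Stale cache

SQL:
SELECT a.title, b.name AS agent, c.title AS blocked_by
FROM tickets a
LEFT JOIN agents b ON a.agent_id = b.id
LEFT JOIN tickets c ON a.blocked_by = c.id

Result:
title          | agent  | blocked_by    
---------------+--------+---------------
Wrong timezone | Victor | NULL          
Export error   | Yara   | Wrong timezone
Wrong total    | Victor | Wrong timezone
Stale cache    | Yara   | Export error  
Memory leak    | Quinn  | NULL          
Crash on save  | Victor | Wrong timezone
Broken link    | Victor | NULL          
Missing icon   | NULL   | Stale cache   


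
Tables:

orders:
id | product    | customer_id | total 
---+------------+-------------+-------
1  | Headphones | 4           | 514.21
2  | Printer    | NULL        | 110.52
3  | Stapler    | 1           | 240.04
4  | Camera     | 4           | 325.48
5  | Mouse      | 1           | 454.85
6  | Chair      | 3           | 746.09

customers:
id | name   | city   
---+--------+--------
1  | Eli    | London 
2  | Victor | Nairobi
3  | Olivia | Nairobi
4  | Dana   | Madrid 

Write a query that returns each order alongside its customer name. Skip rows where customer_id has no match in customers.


INNER JOIN keeps only orders rows whose customer_id matches an id in customers. Walk through each order:
  - order 1 (Headphones): customer_id=4 -> matches Dana
  - order 2 (Printer): customer_id=NULL, no match -> dropped
  - order 3 (Stapler): customer_id=1 -> matches Eli
  - order 4 (Camera): customer_id=4 -> matches Dana
  - order 5 (Mouse): customer_id=1 -> matches Eli
  - order 6 (Chair): customer_id=3 -> matches Olivia
So 1 of 6 rows is dropped.

SQL:
SELECT a.product, b.name AS customer
FROM orders a
INNER JOIN customers b ON a.customer_id = b.id

Result:
product    | customer
-----------+---------
Headphones | Dana    
Stapler    | Eli     
Camera     | Dana    
Mouse      | Eli     
Chair      | Olivia  


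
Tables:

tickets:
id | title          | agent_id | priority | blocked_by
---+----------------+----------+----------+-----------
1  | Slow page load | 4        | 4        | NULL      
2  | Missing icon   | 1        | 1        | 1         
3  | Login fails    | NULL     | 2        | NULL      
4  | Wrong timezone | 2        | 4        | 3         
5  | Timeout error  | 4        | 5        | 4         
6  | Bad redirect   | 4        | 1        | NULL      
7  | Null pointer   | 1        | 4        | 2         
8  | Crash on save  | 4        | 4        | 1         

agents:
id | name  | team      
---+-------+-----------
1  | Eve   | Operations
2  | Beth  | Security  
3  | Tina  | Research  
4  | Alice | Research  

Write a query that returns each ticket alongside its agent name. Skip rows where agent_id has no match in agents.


INNER JOIN keeps only tickets rows whose agent_id matches an id in agents. Walk through each ticket:
  - ticket 1 (Slow page load): agent_id=4 -> matches Alice
  - ticket 2 (Missing icon): agent_id=1 -> matches Eve
  - ticket 3 (Login fails): agent_id=NULL, no match -> dropped
  - ticket 4 (Wrong timezone): agent_id=2 -> matches Beth
  - ticket 5 (Timeout error): agent_id=4 -> matches Alice
  - ticket 6 (Bad redirect): agent_id=4 -> matches Alice
  - ticket 7 (Null pointer): agent_id=1 -> matches Eve
  - ticket 8 (Crash on save): agent_id=4 -> matches Alice
So 1 of 8 rows is dropped.

SQL:
SELECT a.title, b.name AS agent
FROM tickets a
INNER JOIN agents b ON a.agent_id = b.id

Result:
title          | agent
---------------+------
Slow page load | Alice
Missing icon   | Eve  
Wrong timezone | Beth 
Timeout error  | Alice
Bad redirect   | Alice
Null pointer   | Eve  
Crash on save  | Alice


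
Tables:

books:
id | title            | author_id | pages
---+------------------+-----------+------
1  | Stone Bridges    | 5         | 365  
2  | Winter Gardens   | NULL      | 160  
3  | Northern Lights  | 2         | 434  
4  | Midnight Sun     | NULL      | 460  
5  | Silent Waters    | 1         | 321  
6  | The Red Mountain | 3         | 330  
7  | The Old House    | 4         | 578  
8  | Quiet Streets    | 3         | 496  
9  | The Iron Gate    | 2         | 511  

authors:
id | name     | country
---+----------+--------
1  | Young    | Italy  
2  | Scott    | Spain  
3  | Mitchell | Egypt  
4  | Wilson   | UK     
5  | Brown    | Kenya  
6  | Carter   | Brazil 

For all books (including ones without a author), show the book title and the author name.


LEFT JOIN keeps every row from books (the left table); where author_id has no match in authors, the author columns become NULL. Walk through each book:
  - book 1 (Stone Bridges): author_id=5 -> matches Brown
  - book 2 (Winter Gardens): author_id=NULL, no match -> kept with NULL
  - book 3 (Northern Lights): author_id=2 -> matches Scott
  - book 4 (Midnight Sun): author_id=NULL, no match -> kept with NULL
  - book 5 (Silent Waters): author_id=1 -> matches Young
  - book 6 (The Red Mountain): author_id=3 -> matches Mitchell
  - book 7 (The Old House): author_id=4 -> matches Wilson
  - book 8 (Quiet Streets): author_id=3 -> matches Mitchell
  - book 9 (The Iron Gate): author_id=2 -> matches Scott
All 9 rows appear; 2 have NULL author.

SQL:
SELECT a.title, b.name AS author
FROM books a
LEFT JOIN authors b ON a.author_id = b.id

Result:
title            | author  
-----------------+---------
Stone Bridges    | Brown   
Winter Gardens   | NULL    
Northern Lights  | Scott   
Midnight Sun     | NULL    
Silent Waters    | Young   
The Red Mountain | Mitchell
The Old House    | Wilson  
Quiet Streets    | Mitchell
The Iron Gate    | Scott   


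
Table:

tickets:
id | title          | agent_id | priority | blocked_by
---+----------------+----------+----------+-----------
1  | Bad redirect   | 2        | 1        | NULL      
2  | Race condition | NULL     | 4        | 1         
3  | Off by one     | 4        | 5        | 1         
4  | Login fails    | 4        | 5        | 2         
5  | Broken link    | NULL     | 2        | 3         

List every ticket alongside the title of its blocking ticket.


This is a self-join: tickets is joined to a second copy of itself, matching each row's blocked_by to another row's id. Use LEFT JOIN so rows with blocked_by=NULL are kept.
  - ticket 1 (Bad redirect): blocked_by=NULL -> NULL
  - ticket 2 (Race condition): blocked_by=1 -> Bad redirect
  - ticket 3 (Off by one): blocked_by=1 -> Bad redirect
  - ticket 4 (Login fails): blocked_by=2 -> Race condition
  - ticket 5 (Broken link): blocked_by=3 -> Off by one

SQL:
SELECT a.title AS item, b.title AS blocked_by
FROM tickets a
LEFT JOIN tickets b ON a.blocked_by = b.id

Result:
item           | blocked_by    
---------------+---------------
Bad redirect   | NULL          
Race condition | Bad redirect  
Off by one     | Bad redirect  
Login fails    | Race condition
Broken link    | Off by one    


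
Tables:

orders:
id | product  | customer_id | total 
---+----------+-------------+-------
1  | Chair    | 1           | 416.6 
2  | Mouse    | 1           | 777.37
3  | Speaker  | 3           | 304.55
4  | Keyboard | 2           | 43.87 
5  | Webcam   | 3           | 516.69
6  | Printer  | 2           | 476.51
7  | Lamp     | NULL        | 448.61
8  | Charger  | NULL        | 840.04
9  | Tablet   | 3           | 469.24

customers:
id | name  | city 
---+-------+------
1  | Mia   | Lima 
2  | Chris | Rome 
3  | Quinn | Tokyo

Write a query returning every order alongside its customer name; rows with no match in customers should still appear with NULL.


LEFT JOIN keeps every row from orders (the left table); where customer_id has no match in customers, the customer columns become NULL. Walk through each order:
  - order 1 (Chair): customer_id=1 -> matches Mia
  - order 2 (Mouse): customer_id=1 -> matches Mia
  - order 3 (Speaker): customer_id=3 -> matches Quinn
  - order 4 (Keyboard): customer_id=2 -> matches Chris
  - order 5 (Webcam): customer_id=3 -> matches Quinn
  - order 6 (Printer): customer_id=2 -> matches Chris
  - order 7 (Lamp): customer_id=NULL, no match -> kept with NULL
  - order 8 (Charger): customer_id=NULL, no match -> kept with NULL
  - order 9 (Tablet): customer_id=3 -> matches Quinn
All 9 rows appear; 2 have NULL customer.

SQL:
SELECT a.product, b.name AS customer
FROM orders a
LEFT JOIN customers b ON a.customer_id = b.id

Result:
product  | customer
---------+---------
Chair    | Mia     
Mouse    | Mia     
Speaker  | Quinn   
Keyboard | Chris   
Webcam   | Quinn   
Printer  | Chris   
Lamp     | NULL    
Charger  | NULL    
Tablet   | Quinn   


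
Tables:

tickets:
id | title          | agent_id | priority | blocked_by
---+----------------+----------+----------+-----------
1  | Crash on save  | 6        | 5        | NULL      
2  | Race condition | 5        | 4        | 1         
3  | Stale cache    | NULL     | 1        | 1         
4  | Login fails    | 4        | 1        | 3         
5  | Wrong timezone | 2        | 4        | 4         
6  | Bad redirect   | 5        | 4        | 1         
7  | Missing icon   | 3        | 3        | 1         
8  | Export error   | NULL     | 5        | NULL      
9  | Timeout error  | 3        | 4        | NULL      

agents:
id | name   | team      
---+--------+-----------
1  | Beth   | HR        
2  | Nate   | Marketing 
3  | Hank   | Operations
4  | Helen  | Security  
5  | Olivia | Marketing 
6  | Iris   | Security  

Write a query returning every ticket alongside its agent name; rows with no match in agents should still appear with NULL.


LEFT JOIN keeps every row from tickets (the left table); where agent_id has no match in agents, the agent columns become NULL. Walk through each ticket:
  - ticket 1 (Crash on save): agent_id=6 -> matches Iris
  - ticket 2 (Race condition): agent_id=5 -> matches Olivia
  - ticket 3 (Stale cache): agent_id=NULL, no match -> kept with NULL
  - ticket 4 (Login fails): agent_id=4 -> matches Helen
  - ticket 5 (Wrong timezone): agent_id=2 -> matches Nate
  - ticket 6 (Bad redirect): agent_id=5 -> matches Olivia
  - ticket 7 (Missing icon): agent_id=3 -> matches Hank
  - ticket 8 (Export error): agent_id=NULL, no match -> kept with NULL
  - ticket 9 (Timeout error): agent_id=3 -> matches Hank
All 9 rows appear; 2 have NULL agent.

SQL:
SELECT a.title, b.name AS agent
FROM tickets a
LEFT JOIN agents b ON a.agent_id = b.id

Result:
title          | agent 
---------------+-------
Crash on save  | Iris  
Race condition | Olivia
Stale cache    | NULL  
Login fails    | Helen 
Wrong timezone | Nate  
Bad redirect   | Olivia
Missing icon   | Hank  
Export error   | NULL  
Timeout error  | Hank  


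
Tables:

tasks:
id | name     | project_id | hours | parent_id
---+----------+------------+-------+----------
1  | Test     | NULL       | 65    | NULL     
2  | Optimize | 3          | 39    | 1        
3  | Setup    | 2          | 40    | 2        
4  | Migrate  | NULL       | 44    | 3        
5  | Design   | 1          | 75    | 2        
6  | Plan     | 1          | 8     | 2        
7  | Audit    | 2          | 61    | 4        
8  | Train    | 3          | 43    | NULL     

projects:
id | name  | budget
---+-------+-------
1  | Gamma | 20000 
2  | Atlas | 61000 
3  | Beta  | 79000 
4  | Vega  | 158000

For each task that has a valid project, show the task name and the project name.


INNER JOIN keeps only tasks rows whose project_id matches an id in projects. Walk through each task:
  - task 1 (Test): project_id=NULL, no match -> dropped
  - task 2 (Optimize): project_id=3 -> matches Beta
  - task 3 (Setup): project_id=2 -> matches Atlas
  - task 4 (Migrate): project_id=NULL, no match -> dropped
  - task 5 (Design): project_id=1 -> matches Gamma
  - task 6 (Plan): project_id=1 -> matches Gamma
  - task 7 (Audit): project_id=2 -> matches Atlas
  - task 8 (Train): project_id=3 -> matches Beta
So 2 of 8 rows are dropped.

SQL:
SELECT a.name, b.name AS project
FROM tasks a
INNER JOIN projects b ON a.project_id = b.id

Result:
name     | project
---------+--------
Optimize | Beta   
Setup    | Atlas  
Design   | Gamma  
Plan     | Gamma  
Audit    | Atlas  
Train    | Beta   


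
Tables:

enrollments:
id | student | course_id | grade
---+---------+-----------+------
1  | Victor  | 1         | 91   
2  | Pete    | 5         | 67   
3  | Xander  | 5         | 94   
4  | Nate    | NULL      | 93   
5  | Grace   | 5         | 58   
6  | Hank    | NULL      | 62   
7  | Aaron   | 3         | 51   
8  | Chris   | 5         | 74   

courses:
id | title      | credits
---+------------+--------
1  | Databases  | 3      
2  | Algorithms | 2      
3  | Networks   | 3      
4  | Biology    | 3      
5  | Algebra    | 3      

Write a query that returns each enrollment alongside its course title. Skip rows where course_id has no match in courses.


INNER JOIN keeps only enrollments rows whose course_id matches an id in courses. Walk through each enrollment:
  - enrollment 1 (Victor): course_id=1 -> matches Databases
  - enrollment 2 (Pete): course_id=5 -> matches Algebra
  - enrollment 3 (Xander): course_id=5 -> matches Algebra
  - enrollment 4 (Nate): course_id=NULL, no match -> dropped
  - enrollment 5 (Grace): course_id=5 -> matches Algebra
  - enrollment 6 (Hank): course_id=NULL, no match -> dropped
  - enrollment 7 (Aaron): course_id=3 -> matches Networks
  - enrollment 8 (Chris): course_id=5 -> matches Algebra
So 2 of 8 rows are dropped.

SQL:
SELECT a.student, b.title AS course
FROM enrollments a
INNER JOIN courses b ON a.course_id = b.id

Result:
student | course   
--------+----------
Victor  | Databases
Pete    | Algebra  
Xander  | Algebra  
Grace   | Algebra  
Aaron   | Networks 
Chris   | Algebra  


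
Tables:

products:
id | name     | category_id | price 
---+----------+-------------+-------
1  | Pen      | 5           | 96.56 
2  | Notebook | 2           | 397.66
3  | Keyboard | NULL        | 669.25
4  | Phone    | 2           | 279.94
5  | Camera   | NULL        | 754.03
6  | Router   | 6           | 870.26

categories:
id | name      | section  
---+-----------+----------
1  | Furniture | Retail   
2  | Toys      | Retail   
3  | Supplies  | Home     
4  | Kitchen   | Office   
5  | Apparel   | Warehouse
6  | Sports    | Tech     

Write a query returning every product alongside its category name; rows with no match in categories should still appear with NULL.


LEFT JOIN keeps every row from products (the left table); where category_id has no match in categories, the category columns become NULL. Walk through each product:
  - product 1 (Pen): category_id=5 -> matches Apparel
  - product 2 (Notebook): category_id=2 -> matches Toys
  - product 3 (Keyboard): category_id=NULL, no match -> kept with NULL
  - product 4 (Phone): category_id=2 -> matches Toys
  - product 5 (Camera): category_id=NULL, no match -> kept with NULL
  - product 6 (Router): category_id=6 -> matches Sports
All 6 rows appear; 2 have NULL category.

SQL:
SELECT a.name, b.name AS category
FROM products a
LEFT JOIN categories b ON a.category_id = b.id

Result:
name     | category
---------+---------
Pen      | Apparel 
Notebook | Toys    
Keyboard | NULL    
Phone    | Toys    
Camera   | NULL    
Router   | Sports  


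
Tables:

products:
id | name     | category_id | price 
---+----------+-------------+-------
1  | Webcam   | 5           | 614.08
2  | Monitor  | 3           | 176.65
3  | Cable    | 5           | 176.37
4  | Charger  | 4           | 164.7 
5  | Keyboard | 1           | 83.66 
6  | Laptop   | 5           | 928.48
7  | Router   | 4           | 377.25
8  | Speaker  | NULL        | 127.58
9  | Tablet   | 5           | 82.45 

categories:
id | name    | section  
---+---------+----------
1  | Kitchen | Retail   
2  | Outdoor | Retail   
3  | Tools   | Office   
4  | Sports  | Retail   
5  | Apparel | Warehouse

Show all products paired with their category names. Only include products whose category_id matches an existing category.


INNER JOIN keeps only products rows whose category_id matches an id in categories. Walk through each product:
  - product 1 (Webcam): category_id=5 -> matches Apparel
  - product 2 (Monitor): category_id=3 -> matches Tools
  - product 3 (Cable): category_id=5 -> matches Apparel
  - product 4 (Charger): category_id=4 -> matches Sports
  - product 5 (Keyboard): category_id=1 -> matches Kitchen
  - product 6 (Laptop): category_id=5 -> matches Apparel
  - product 7 (Router): category_id=4 -> matches Sports
  - product 8 (Speaker): category_id=NULL, no match -> dropped
  - product 9 (Tablet): category_id=5 -> matches Apparel
So 1 of 9 rows is dropped.

SQL:
SELECT a.name, b.name AS category
FROM products a
INNER JOIN categories b ON a.category_id = b.id

Result:
name     | category
---------+---------
Webcam   | Apparel 
Monitor  | Tools   
Cable    | Apparel 
Charger  | Sports  
Keyboard | Kitchen 
Laptop   | Apparel 
Router   | Sports  
Tablet   | Apparel 


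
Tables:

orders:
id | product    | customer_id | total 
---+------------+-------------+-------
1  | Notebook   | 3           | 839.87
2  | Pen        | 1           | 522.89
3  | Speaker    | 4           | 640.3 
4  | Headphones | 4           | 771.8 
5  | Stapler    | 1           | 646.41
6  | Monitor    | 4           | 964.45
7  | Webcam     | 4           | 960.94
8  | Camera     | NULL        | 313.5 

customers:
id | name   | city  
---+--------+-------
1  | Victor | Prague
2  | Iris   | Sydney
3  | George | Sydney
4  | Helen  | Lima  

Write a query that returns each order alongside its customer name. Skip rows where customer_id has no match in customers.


INNER JOIN keeps only orders rows whose customer_id matches an id in customers. Walk through each order:
  - order 1 (Notebook): customer_id=3 -> matches George
  - order 2 (Pen): customer_id=1 -> matches Victor
  - order 3 (Speaker): customer_id=4 -> matches Helen
  - order 4 (Headphones): customer_id=4 -> matches Helen
  - order 5 (Stapler): customer_id=1 -> matches Victor
  - order 6 (Monitor): customer_id=4 -> matches Helen
  - order 7 (Webcam): customer_id=4 -> matches Helen
  - order 8 (Camera): customer_id=NULL, no match -> dropped
So 1 of 8 rows is dropped.

SQL:
SELECT a.product, b.name AS customer
FROM orders a
INNER JOIN customers b ON a.customer_id = b.id

Result:
product    | customer
-----------+---------
Notebook   | George  
Pen        | Victor  
Speaker    | Helen   
Headphones | Helen   
Stapler    | Victor  
Monitor    | Helen   
Webcam     | Helen   


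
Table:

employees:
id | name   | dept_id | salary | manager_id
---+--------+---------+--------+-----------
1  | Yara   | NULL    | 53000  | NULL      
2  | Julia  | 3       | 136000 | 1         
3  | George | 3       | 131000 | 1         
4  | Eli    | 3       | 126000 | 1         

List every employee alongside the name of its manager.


This is a self-join: employees is joined to a second copy of itself, matching each row's manager_id to another row's id. Use LEFT JOIN so rows with manager_id=NULL are kept.
  - employee 1 (Yara): manager_id=NULL -> NULL
  - employee 2 (Julia): manager_id=1 -> Yara
  - employee 3 (George): manager_id=1 -> Yara
  - employee 4 (Eli): manager_id=1 -> Yara

SQL:
SELECT a.name AS item, b.name AS manager
FROM employees a
LEFT JOIN employees b ON a.manager_id = b.id

Result:
item   | manager
-------+--------
Yara   | NULL   
Julia  | Yara   
George | Yara   
Eli    | Yara   


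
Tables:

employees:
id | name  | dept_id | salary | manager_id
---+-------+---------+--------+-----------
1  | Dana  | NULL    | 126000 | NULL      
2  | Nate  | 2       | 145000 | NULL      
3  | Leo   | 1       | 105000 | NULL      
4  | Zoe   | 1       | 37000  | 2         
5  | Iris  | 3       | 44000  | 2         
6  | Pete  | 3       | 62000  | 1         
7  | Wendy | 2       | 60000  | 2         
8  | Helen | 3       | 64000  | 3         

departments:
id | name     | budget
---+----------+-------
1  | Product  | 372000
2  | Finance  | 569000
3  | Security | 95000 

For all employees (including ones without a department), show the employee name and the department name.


LEFT JOIN keeps every row from employees (the left table); where dept_id has no match in departments, the department columns become NULL. Walk through each employee:
  - employee 1 (Dana): dept_id=NULL, no match -> kept with NULL
  - employee 2 (Nate): dept_id=2 -> matches Finance
  - employee 3 (Leo): dept_id=1 -> matches Product
  - employee 4 (Zoe): dept_id=1 -> matches Product
  - employee 5 (Iris): dept_id=3 -> matches Security
  - employee 6 (Pete): dept_id=3 -> matches Security
  - employee 7 (Wendy): dept_id=2 -> matches Finance
  - employee 8 (Helen): dept_id=3 -> matches Security
All 8 rows appear; 1 has NULL department.

SQL:
SELECT a.name, b.name AS department
FROM employees a
LEFT JOIN departments b ON a.dept_id = b.id

Result:
name  | department
------+-----------
Dana  | NULL      
Nate  | Finance   
Leo   | Product   
Zoe   | Product   
Iris  | Security  
Pete  | Security  
Wendy | Finance   
Helen | Security  


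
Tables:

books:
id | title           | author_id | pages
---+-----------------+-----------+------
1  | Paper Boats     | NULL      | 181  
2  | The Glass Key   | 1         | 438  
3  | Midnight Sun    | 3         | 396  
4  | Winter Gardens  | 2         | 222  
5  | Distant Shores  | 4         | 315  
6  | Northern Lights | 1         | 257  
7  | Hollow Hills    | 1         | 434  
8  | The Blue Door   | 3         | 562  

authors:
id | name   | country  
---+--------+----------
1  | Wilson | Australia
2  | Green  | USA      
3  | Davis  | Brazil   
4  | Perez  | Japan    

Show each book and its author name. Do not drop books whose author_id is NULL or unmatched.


LEFT JOIN keeps every row from books (the left table); where author_id has no match in authors, the author columns become NULL. Walk through each book:
  - book 1 (Paper Boats): author_id=NULL, no match -> kept with NULL
  - book 2 (The Glass Key): author_id=1 -> matches Wilson
  - book 3 (Midnight Sun): author_id=3 -> matches Davis
  - book 4 (Winter Gardens): author_id=2 -> matches Green
  - book 5 (Distant Shores): author_id=4 -> matches Perez
  - book 6 (Northern Lights): author_id=1 -> matches Wilson
  - book 7 (Hollow Hills): author_id=1 -> matches Wilson
  - book 8 (The Blue Door): author_id=3 -> matches Davis
All 8 rows appear; 1 has NULL author.

SQL:
SELECT a.title, b.name AS author
FROM books a
LEFT JOIN authors b ON a.author_id = b.id

Result:
title           | author
----------------+-------
Paper Boats     | NULL  
The Glass Key   | Wilson
Midnight Sun    | Davis 
Winter Gardens  | Green 
Distant Shores  | Perez 
Northern Lights | Wilson
Hollow Hills    | Wilson
The Blue Door   | Davis 


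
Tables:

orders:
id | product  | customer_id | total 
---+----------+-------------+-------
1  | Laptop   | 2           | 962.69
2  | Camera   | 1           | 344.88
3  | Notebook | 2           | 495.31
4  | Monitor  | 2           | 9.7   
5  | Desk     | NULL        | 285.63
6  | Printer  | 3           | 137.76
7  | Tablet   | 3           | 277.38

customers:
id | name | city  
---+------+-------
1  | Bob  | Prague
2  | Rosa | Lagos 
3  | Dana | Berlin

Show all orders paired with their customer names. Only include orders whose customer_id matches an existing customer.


INNER JOIN keeps only orders rows whose customer_id matches an id in customers. Walk through each order:
  - order 1 (Laptop): customer_id=2 -> matches Rosa
  - order 2 (Camera): customer_id=1 -> matches Bob
  - order 3 (Notebook): customer_id=2 -> matches Rosa
  - order 4 (Monitor): customer_id=2 -> matches Rosa
  - order 5 (Desk): customer_id=NULL, no match -> dropped
  - order 6 (Printer): customer_id=3 -> matches Dana
  - order 7 (Tablet): customer_id=3 -> matches Dana
So 1 of 7 rows is dropped.

SQL:
SELECT a.product, b.name AS customer
FROM orders a
INNER JOIN customers b ON a.customer_id = b.id

Result:
product  | customer
---------+---------
Laptop   | Rosa    
Camera   | Bob     
Notebook | Rosa    
Monitor  | Rosa    
Printer  | Dana    
Tablet   | Dana    


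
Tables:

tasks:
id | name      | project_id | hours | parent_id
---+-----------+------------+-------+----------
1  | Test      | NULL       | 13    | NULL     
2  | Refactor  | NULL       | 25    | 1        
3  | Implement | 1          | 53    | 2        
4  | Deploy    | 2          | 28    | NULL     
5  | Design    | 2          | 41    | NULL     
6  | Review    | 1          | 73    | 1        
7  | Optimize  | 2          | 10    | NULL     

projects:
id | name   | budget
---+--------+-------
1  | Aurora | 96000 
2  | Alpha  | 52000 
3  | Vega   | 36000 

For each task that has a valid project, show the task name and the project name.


INNER JOIN keeps only tasks rows whose project_id matches an id in projects. Walk through each task:
  - task 1 (Test): project_id=NULL, no match -> dropped
  - task 2 (Refactor): project_id=NULL, no match -> dropped
  - task 3 (Implement): project_id=1 -> matches Aurora
  - task 4 (Deploy): project_id=2 -> matches Alpha
  - task 5 (Design): project_id=2 -> matches Alpha
  - task 6 (Review): project_id=1 -> matches Aurora
  - task 7 (Optimize): project_id=2 -> matches Alpha
So 2 of 7 rows are dropped.

SQL:
SELECT a.name, b.name AS project
FROM tasks a
INNER JOIN projects b ON a.project_id = b.id

Result:
name      | project
----------+--------
Implement | Aurora 
Deploy    | Alpha  
Design    | Alpha  
Review    | Aurora 
Optimize  | Alpha  


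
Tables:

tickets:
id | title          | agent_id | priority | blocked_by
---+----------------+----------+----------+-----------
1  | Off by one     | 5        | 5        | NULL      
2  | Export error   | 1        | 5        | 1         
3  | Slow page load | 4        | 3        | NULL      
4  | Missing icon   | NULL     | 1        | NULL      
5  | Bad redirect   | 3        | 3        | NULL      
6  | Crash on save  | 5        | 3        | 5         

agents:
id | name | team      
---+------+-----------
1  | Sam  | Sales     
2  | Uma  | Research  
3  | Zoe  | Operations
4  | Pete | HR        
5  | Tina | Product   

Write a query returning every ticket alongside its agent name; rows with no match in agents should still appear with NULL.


LEFT JOIN keeps every row from tickets (the left table); where agent_id has no match in agents, the agent columns become NULL. Walk through each ticket:
  - ticket 1 (Off by one): agent_id=5 -> matches Tina
  - ticket 2 (Export error): agent_id=1 -> matches Sam
  - ticket 3 (Slow page load): agent_id=4 -> matches Pete
  - ticket 4 (Missing icon): agent_id=NULL, no match -> kept with NULL
  - ticket 5 (Bad redirect): agent_id=3 -> matches Zoe
  - ticket 6 (Crash on save): agent_id=5 -> matches Tina
All 6 rows appear; 1 has NULL agent.

SQL:
SELECT a.title, b.name AS agent
FROM tickets a
LEFT JOIN agents b ON a.agent_id = b.id

Result:
title          | agent
---------------+------
Off by one     | Tina 
Export error   | Sam  
Slow page load | Pete 
Missing icon   | NULL 
Bad redirect   | Zoe  
Crash on save  | Tina 


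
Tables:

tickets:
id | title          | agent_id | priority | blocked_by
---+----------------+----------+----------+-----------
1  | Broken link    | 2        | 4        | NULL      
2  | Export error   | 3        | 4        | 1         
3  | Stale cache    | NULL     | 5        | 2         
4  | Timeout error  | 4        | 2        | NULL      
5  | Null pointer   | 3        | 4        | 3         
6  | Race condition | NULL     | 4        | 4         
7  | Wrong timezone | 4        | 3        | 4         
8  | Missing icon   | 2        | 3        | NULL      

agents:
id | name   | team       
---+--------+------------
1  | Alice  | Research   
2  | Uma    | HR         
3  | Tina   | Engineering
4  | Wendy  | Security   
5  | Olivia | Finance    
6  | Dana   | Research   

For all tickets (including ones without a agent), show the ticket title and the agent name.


LEFT JOIN keeps every row from tickets (the left table); where agent_id has no match in agents, the agent columns become NULL. Walk through each ticket:
  - ticket 1 (Broken link): agent_id=2 -> matches Uma
  - ticket 2 (Export error): agent_id=3 -> matches Tina
  - ticket 3 (Stale cache): agent_id=NULL, no match -> kept with NULL
  - ticket 4 (Timeout error): agent_id=4 -> matches Wendy
  - ticket 5 (Null pointer): agent_id=3 -> matches Tina
  - ticket 6 (Race condition): agent_id=NULL, no match -> kept with NULL
  - ticket 7 (Wrong timezone): agent_id=4 -> matches Wendy
  - ticket 8 (Missing icon): agent_id=2 -> matches Uma
All 8 rows appear; 2 have NULL agent.

SQL:
SELECT a.title, b.name AS agent
FROM tickets a
LEFT JOIN agents b ON a.agent_id = b.id

Result:
title          | agent
---------------+------
Broken link    | Uma  
Export error   | Tina 
Stale cache    | NULL 
Timeout error  | Wendy
Null pointer   | Tina 
Race condition | NULL 
Wrong timezone | Wendy
Missing icon   | Uma  
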